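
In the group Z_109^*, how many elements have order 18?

6

φ(109) = 109 − 1 = 108 = 2^2 · 3^3.
Since (Z/109Z)^× is cyclic of order 108, the number of elements of order d is φ(d) when d | 108 and 0 otherwise.
18 = 2 · 3^2 divides 108, and φ(18) = 6.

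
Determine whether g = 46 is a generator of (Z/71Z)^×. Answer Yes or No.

No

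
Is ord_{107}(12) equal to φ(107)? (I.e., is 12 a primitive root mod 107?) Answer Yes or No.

φ(107) = 107 − 1 = 106 = 2 · 53.
Test 12^(106/q) mod 107 for each prime factor q of 106:
12^53 ≡ 1 (mod 107)  [q = 2: ≡ 1 ✗]
12^2 ≡ 37 (mod 107)  [q = 53: ≢ 1 ✓]
12^53 ≡ 1 shows ord(12) | 53, strictly less than φ(107); not a primitive root.

No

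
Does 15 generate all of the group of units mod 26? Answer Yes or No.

Yes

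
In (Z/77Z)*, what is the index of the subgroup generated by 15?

12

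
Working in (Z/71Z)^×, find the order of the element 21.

Since 21 ∈ (Z/71Z)^×, its order divides φ(71) = 71 − 1 = 70 = 2 · 5 · 7.
Divisors of 70: 1, 2, 5, 7, 10, 14, 35, 70.
Evaluate successive powers at the divisors of 70:
21^1 ≡ 21 (mod 71)
21^2 ≡ 15 (mod 71)
21^5 ≡ 39 (mod 71)
21^7 ≡ 17 (mod 71)
21^10 ≡ 30 (mod 71)
21^14 ≡ 5 (mod 71)
21^35 ≡ 70 (mod 71)
21^70 ≡ 1 (mod 71) ✓
Therefore the multiplicative order of 21 modulo 71 is 70.

70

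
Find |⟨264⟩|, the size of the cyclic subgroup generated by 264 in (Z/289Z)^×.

The order of 264 must divide φ(289) = φ(17^2) = 17·(17−1) = 272 = 2^4 · 17.
Divisors of 272: 1, 2, 4, 8, 16, 17, 34, 68, 136, 272.
Check 264^d mod 289 for each divisor in increasing order:
264^1 ≡ 264 (mod 289)
264^2 ≡ 47 (mod 289)
264^4 ≡ 186 (mod 289)
264^8 ≡ 205 (mod 289)
264^16 ≡ 120 (mod 289)
264^17 ≡ 179 (mod 289)
264^34 ≡ 251 (mod 289)
264^68 ≡ 288 (mod 289)
264^136 ≡ 1 (mod 289) ✓
Therefore the multiplicative order of 264 modulo 289 is 136.

136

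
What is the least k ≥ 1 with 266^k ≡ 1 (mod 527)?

The order of 266 must divide φ(527) = φ(17·31) = (17−1)·(31−1) = 16·30 = 480 = 2^5 · 3 · 5.
Divisors of 480: 1, 2, 3, 4, 5, 6, 8, 10, 12, 15, 16, 20, 24, 30, 32, 40, 48, 60, 80, 96, 120, 160, 240, 480.
Compute 266^d (mod 527) for the divisors d until we hit 1:
266^1 ≡ 266 (mod 527)
266^2 ≡ 138 (mod 527)
266^3 ≡ 345 (mod 527)
266^4 ≡ 72 (mod 527)
266^5 ≡ 180 (mod 527)
266^6 ≡ 450 (mod 527)
266^8 ≡ 441 (mod 527)
266^10 ≡ 253 (mod 527)
266^12 ≡ 132 (mod 527)
266^15 ≡ 218 (mod 527)
266^16 ≡ 18 (mod 527)
266^20 ≡ 242 (mod 527)
266^24 ≡ 33 (mod 527)
266^30 ≡ 94 (mod 527)
266^32 ≡ 324 (mod 527)
266^40 ≡ 67 (mod 527)
266^48 ≡ 35 (mod 527)
266^60 ≡ 404 (mod 527)
266^80 ≡ 273 (mod 527)
266^96 ≡ 171 (mod 527)
266^120 ≡ 373 (mod 527)
266^160 ≡ 222 (mod 527)
266^240 ≡ 1 (mod 527) ✓
Hence ord(266) = 240.

240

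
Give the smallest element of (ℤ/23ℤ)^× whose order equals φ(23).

5

φ(23) = 23 − 1 = 22 = 2 · 11.
Test candidates g = 2, 3, … against the prime factors q ∈ {2, 11} of φ(23): g is a generator iff g^(22/q) ≢ 1 for every such q.
g = 2: 2^11 ≡ 1 — hits 1, so not a primitive root.
g = 3: 3^11 ≡ 1 — hits 1, so not a primitive root.
g = 4: 4^11 ≡ 1 — hits 1, so not a primitive root.
g = 5: 5^11 ≡ 22; 5^2 ≡ 2 — none is 1, so 5 is a primitive root.
Hence the least primitive root of 23 is 5.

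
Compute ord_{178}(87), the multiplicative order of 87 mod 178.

Since 87 ∈ (Z/178Z)^×, its order divides φ(178) = φ(2)·φ(89) = 1·88 = 88 = 2^3 · 11.
Divisors of 88: 1, 2, 4, 8, 11, 22, 44, 88.
Compute 87^d (mod 178) for the divisors d until we hit 1:
87^1 ≡ 87 (mod 178)
87^2 ≡ 93 (mod 178)
87^4 ≡ 105 (mod 178)
87^8 ≡ 167 (mod 178)
87^11 ≡ 177 (mod 178)
87^22 ≡ 1 (mod 178) ✓
So ord_178(87) = 22.

22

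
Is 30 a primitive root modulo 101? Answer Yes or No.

φ(101) = 101 − 1 = 100 = 2^2 · 5^2.
30 is a primitive root mod 101 iff 30^(φ(101)/q) ≢ 1 for every prime q | φ(101), i.e. q ∈ {2, 5}.
30^50 ≡ 1 (mod 101)  [q = 2: ≡ 1 ✗]
30^20 ≡ 84 (mod 101)  [q = 5: ≢ 1 ✓]
Since 30^50 ≡ 1, the order of 30 divides 50 < 100, so 30 is not a primitive root.

No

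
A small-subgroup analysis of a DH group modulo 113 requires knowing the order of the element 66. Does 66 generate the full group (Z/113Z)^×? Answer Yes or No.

φ(113) = 113 − 1 = 112 = 2^4 · 7.
Test 66^(112/q) mod 113 for each prime factor q of 112:
66^56 ≡ 112 (mod 113)  [q = 2: ≢ 1 ✓]
66^16 ≡ 16 (mod 113)  [q = 7: ≢ 1 ✓]
All checks pass, so 66 has order 112 and is a primitive root modulo 113.

Yes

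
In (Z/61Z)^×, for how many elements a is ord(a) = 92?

0

φ(61) = 61 − 1 = 60 = 2^2 · 3 · 5.
(Z/61Z)^× is cyclic (|G| = 60); a cyclic group of order m has exactly φ(d) elements of each order d | m, and none otherwise.
Here 60 is not a multiple of 92, so there are no elements of order 92.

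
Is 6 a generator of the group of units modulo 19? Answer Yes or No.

φ(19) = 19 − 1 = 18 = 2 · 3^2.
6 is a primitive root mod 19 iff 6^(φ(19)/q) ≢ 1 for every prime q | φ(19), i.e. q ∈ {2, 3}.
6^9 ≡ 1 (mod 19)  [q = 2: ≡ 1 ✗]
6^6 ≡ 11 (mod 19)  [q = 3: ≢ 1 ✓]
Since 6^9 ≡ 1, the order of 6 divides 9 < 18, so 6 is not a primitive root.

No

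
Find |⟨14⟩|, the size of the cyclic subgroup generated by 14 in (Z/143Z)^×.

5

ord(14) | φ(143) = φ(11·13) = (11−1)·(13−1) = 10·12 = 120 = 2^3 · 3 · 5.
Divisors of 120: 1, 2, 3, 4, 5, 6, 8, 10, 12, 15, 20, 24, 30, 40, 60, 120.
Compute 14^d (mod 143) for the divisors d until we hit 1:
14^1 ≡ 14
14^2 ≡ 53
14^3 ≡ 27
14^4 ≡ 92
14^5 ≡ 1
Hence ord(14) = 5.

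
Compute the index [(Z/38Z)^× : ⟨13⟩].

1

Since 13 ∈ (Z/38Z)^×, its order divides φ(38) = φ(2)·φ(19) = 1·18 = 18 = 2 · 3^2.
Divisors of 18: 1, 2, 3, 6, 9, 18.
Evaluate successive powers at the divisors of 18:
13^1 ≡ 13 (mod 38)
13^2 ≡ 17 (mod 38)
13^3 ≡ 31 (mod 38)
13^6 ≡ 11 (mod 38)
13^9 ≡ 37 (mod 38)
13^18 ≡ 1 (mod 38) ✓
Thus |⟨13⟩| = ord(13) = 18.
Index = |(Z/38Z)^×| / |⟨13⟩| = 18 / 18 = 1.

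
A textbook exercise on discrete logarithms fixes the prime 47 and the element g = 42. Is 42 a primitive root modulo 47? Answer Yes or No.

No

φ(47) = 47 − 1 = 46 = 2 · 23.
42 is a primitive root mod 47 iff 42^(φ(47)/q) ≢ 1 for every prime q | φ(47), i.e. q ∈ {2, 23}.
42^23 ≡ 1 (mod 47)  [q = 2: ≡ 1 ✗]
42^2 ≡ 25 (mod 47)  [q = 23: ≢ 1 ✓]
42^23 ≡ 1 shows ord(42) | 23, strictly less than φ(47); not a primitive root.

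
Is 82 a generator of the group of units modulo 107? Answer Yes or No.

Yes

φ(107) = 107 − 1 = 106 = 2 · 53.
An element g generates (Z/107Z)^× iff g^(106/q) ≢ 1 (mod 107) for each prime q ∈ {2, 53}.
82^53 ≡ 106 (mod 107)  [q = 2: ≢ 1 ✓]
82^2 ≡ 90 (mod 107)  [q = 53: ≢ 1 ✓]
None equal 1, so ord_107(82) = 106: 82 is a primitive root.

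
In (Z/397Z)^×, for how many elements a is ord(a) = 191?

φ(397) = 397 − 1 = 396 = 2^2 · 3^2 · 11.
(Z/397Z)^× is cyclic (|G| = 396); a cyclic group of order m has exactly φ(d) elements of each order d | m, and none otherwise.
Since 191 ∤ 396, the count is 0.

0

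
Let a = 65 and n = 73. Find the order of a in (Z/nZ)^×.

6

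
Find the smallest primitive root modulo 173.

φ(173) = 173 − 1 = 172 = 2^2 · 43.
g is a primitive root iff g^(172/q) ≢ 1 (mod 173) for each prime q ∈ {2, 43}.
g = 2: 2^86 ≡ 172; 2^4 ≡ 16 — none is 1, so 2 is a primitive root.
The smallest primitive root modulo 173 is 2.

2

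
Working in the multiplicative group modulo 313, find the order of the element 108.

By Lagrange's theorem, ord_313(108) divides φ(313) = 313 − 1 = 312 = 2^3 · 3 · 13.
Divisors of 312: 1, 2, 3, 4, 6, 8, 12, 13, 24, 26, 39, 52, 78, 104, 156, 312.
Evaluate successive powers at the divisors of 312:
108^1 ≡ 108 (mod 313)
108^2 ≡ 83 (mod 313)
108^3 ≡ 200 (mod 313)
108^4 ≡ 3 (mod 313)
108^6 ≡ 249 (mod 313)
108^8 ≡ 9 (mod 313)
108^12 ≡ 27 (mod 313)
108^13 ≡ 99 (mod 313)
108^24 ≡ 103 (mod 313)
108^26 ≡ 98 (mod 313)
108^39 ≡ 312 (mod 313)
108^52 ≡ 214 (mod 313)
108^78 ≡ 1 (mod 313) ✓
So ord_313(108) = 78.

78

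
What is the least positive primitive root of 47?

5

φ(47) = 47 − 1 = 46 = 2 · 23.
Test candidates g = 2, 3, … against the prime factors q ∈ {2, 23} of φ(47): g is a generator iff g^(46/q) ≢ 1 for every such q.
g = 2: 2^23 ≡ 1 — hits 1, so not a primitive root.
g = 3: 3^23 ≡ 1 — hits 1, so not a primitive root.
g = 4: 4^23 ≡ 1 — hits 1, so not a primitive root.
g = 5: 5^23 ≡ 46; 5^2 ≡ 25 — none is 1, so 5 is a primitive root.
The smallest primitive root modulo 47 is 5.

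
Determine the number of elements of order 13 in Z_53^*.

φ(53) = 53 − 1 = 52 = 2^2 · 13.
(Z/53Z)^× is cyclic (|G| = 52); a cyclic group of order m has exactly φ(d) elements of each order d | m, and none otherwise.
13 | 52, and φ(13) = 13 − 1 = 12.

12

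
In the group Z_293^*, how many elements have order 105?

0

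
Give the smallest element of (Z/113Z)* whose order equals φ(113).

3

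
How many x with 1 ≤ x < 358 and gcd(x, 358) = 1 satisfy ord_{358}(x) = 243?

φ(358) = φ(2)·φ(179) = 1·178 = 178 = 2 · 89.
Since (Z/358Z)^× is cyclic of order 178, the number of elements of order d is φ(d) when d | 178 and 0 otherwise.
243 does not divide 178, so no element of (Z/358Z)^× has order 243.

0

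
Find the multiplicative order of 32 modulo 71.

Since 32 ∈ (Z/71Z)^×, its order divides φ(71) = 71 − 1 = 70 = 2 · 5 · 7.
Divisors of 70: 1, 2, 5, 7, 10, 14, 35, 70.
Compute 32^d (mod 71) for the divisors d until we hit 1:
32^1 ≡ 32
32^2 ≡ 30
32^5 ≡ 45
32^7 ≡ 1
The smallest such exponent is 7, so the order of 32 is 7.

7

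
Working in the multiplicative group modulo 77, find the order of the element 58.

15

The order of 58 must divide φ(77) = φ(7·11) = (7−1)·(11−1) = 6·10 = 60 = 2^2 · 3 · 5.
Divisors of 60: 1, 2, 3, 4, 5, 6, 10, 12, 15, 20, 30, 60.
Compute 58^d (mod 77) for the divisors d until we hit 1:
58^1 ≡ 58
58^2 ≡ 53
58^3 ≡ 71
58^4 ≡ 37
58^5 ≡ 67
58^6 ≡ 36
58^10 ≡ 23
58^12 ≡ 64
58^15 ≡ 1
The smallest such exponent is 15, so the order of 58 is 15.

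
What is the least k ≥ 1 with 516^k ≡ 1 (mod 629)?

144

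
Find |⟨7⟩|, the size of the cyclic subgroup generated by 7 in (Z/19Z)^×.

3

ord(7) | φ(19) = 19 − 1 = 18 = 2 · 3^2.
Divisors of 18: 1, 2, 3, 6, 9, 18.
Compute 7^d (mod 19) for the divisors d until we hit 1:
7^1 ≡ 7
7^2 ≡ 11
7^3 ≡ 1
The smallest such exponent is 3, so the order of 7 is 3.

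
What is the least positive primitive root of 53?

2

φ(53) = 53 − 1 = 52 = 2^2 · 13.
Test candidates g = 2, 3, … against the prime factors q ∈ {2, 13} of φ(53): g is a generator iff g^(52/q) ≢ 1 for every such q.
g = 2: 2^26 ≡ 52; 2^4 ≡ 16 — none is 1, so 2 is a primitive root.
Hence the least primitive root of 53 is 2.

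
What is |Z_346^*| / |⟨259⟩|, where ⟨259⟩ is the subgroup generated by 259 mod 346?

By Lagrange's theorem, ord_346(259) divides φ(346) = φ(2)·φ(173) = 1·172 = 172 = 2^2 · 43.
Divisors of 172: 1, 2, 4, 43, 86, 172.
Compute 259^d (mod 346) for the divisors d until we hit 1:
259^1 ≡ 259 (mod 346)
259^2 ≡ 303 (mod 346)
259^4 ≡ 119 (mod 346)
259^43 ≡ 253 (mod 346)
259^86 ≡ 345 (mod 346)
259^172 ≡ 1 (mod 346) ✓
Thus |⟨259⟩| = ord(259) = 172.
The index is φ(346) / ord(259) = 172 / 172 = 1.

1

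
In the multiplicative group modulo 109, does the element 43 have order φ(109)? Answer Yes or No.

φ(109) = 109 − 1 = 108 = 2^2 · 3^3.
Test 43^(108/q) mod 109 for each prime factor q of 108:
43^54 ≡ 1 (mod 109)  [q = 2: ≡ 1 ✗]
43^36 ≡ 1 (mod 109)  [q = 3: ≡ 1 ✗]
Since 43^54 ≡ 1, the order of 43 divides 54 < 108, so 43 is not a primitive root.

No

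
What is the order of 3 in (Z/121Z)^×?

5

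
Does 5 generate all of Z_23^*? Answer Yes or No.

φ(23) = 23 − 1 = 22 = 2 · 11.
5 is a primitive root mod 23 iff 5^(φ(23)/q) ≢ 1 for every prime q | φ(23), i.e. q ∈ {2, 11}.
5^11 ≡ 22 (mod 23)  [q = 2: ≢ 1 ✓]
5^2 ≡ 2 (mod 23)  [q = 11: ≢ 1 ✓]
All checks pass, so 5 has order 22 and is a primitive root modulo 23.

Yes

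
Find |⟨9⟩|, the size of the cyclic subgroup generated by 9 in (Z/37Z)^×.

By Lagrange's theorem, ord_37(9) divides φ(37) = 37 − 1 = 36 = 2^2 · 3^2.
Divisors of 36: 1, 2, 3, 4, 6, 9, 12, 18, 36.
Compute 9^d (mod 37) for the divisors d until we hit 1:
9^1 ≡ 9 (mod 37)
9^2 ≡ 7 (mod 37)
9^3 ≡ 26 (mod 37)
9^4 ≡ 12 (mod 37)
9^6 ≡ 10 (mod 37)
9^9 ≡ 1 (mod 37) ✓
Therefore the multiplicative order of 9 modulo 37 is 9.

9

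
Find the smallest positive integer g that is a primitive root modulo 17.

3

φ(17) = 17 − 1 = 16 = 2^4.
Test candidates g = 2, 3, … against the prime factors q ∈ {2} of φ(17): g is a generator iff g^(16/q) ≢ 1 for every such q.
g = 2: 2^8 ≡ 1 — hits 1, so not a primitive root.
g = 3: 3^8 ≡ 16 — none is 1, so 3 is a primitive root.
So 3 is the smallest generator of (Z/17Z)^×.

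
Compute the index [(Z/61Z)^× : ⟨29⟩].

5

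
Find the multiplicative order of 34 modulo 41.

40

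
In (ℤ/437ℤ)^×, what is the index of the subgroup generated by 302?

4

ord(302) | φ(437) = φ(19·23) = (19−1)·(23−1) = 18·22 = 396 = 2^2 · 3^2 · 11.
Divisors of 396: 1, 2, 3, 4, 6, 9, 11, 12, 18, 22, 33, 36, 44, 66, 99, 132, 198, 396.
Test each divisor d:
302^1 ≡ 302
302^2 ≡ 308
302^3 ≡ 372
302^4 ≡ 35
302^6 ≡ 292
302^9 ≡ 248
302^11 ≡ 346
302^12 ≡ 49
302^18 ≡ 324
302^22 ≡ 415
302^33 ≡ 254
302^36 ≡ 96
302^44 ≡ 47
302^66 ≡ 277
302^99 ≡ 1
So ord_437(302) = 99, hence |⟨302⟩| = 99.
[(Z/437Z)^× : ⟨302⟩] = 396/99 = 4.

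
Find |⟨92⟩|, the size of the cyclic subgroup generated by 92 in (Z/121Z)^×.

55

ord(92) | φ(121) = φ(11^2) = 11·(11−1) = 110 = 2 · 5 · 11.
Divisors of 110: 1, 2, 5, 10, 11, 22, 55, 110.
Evaluate successive powers at the divisors of 110:
92^1 ≡ 92 (mod 121)
92^2 ≡ 115 (mod 121)
92^5 ≡ 45 (mod 121)
92^10 ≡ 89 (mod 121)
92^11 ≡ 81 (mod 121)
92^22 ≡ 27 (mod 121)
92^55 ≡ 1 (mod 121) ✓
So ord_121(92) = 55.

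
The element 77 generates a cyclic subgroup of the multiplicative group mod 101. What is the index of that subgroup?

2

ord(77) | φ(101) = 101 − 1 = 100 = 2^2 · 5^2.
Divisors of 100: 1, 2, 4, 5, 10, 20, 25, 50, 100.
Test each divisor d:
77^1 ≡ 77 (mod 101)
77^2 ≡ 71 (mod 101)
77^4 ≡ 92 (mod 101)
77^5 ≡ 14 (mod 101)
77^10 ≡ 95 (mod 101)
77^20 ≡ 36 (mod 101)
77^25 ≡ 100 (mod 101)
77^50 ≡ 1 (mod 101) ✓
So ord_101(77) = 50, hence |⟨77⟩| = 50.
Index = |(Z/101Z)^×| / |⟨77⟩| = 100 / 50 = 2.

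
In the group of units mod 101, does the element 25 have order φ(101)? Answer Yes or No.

No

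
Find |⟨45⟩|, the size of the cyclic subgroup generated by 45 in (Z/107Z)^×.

ord(45) | φ(107) = 107 − 1 = 106 = 2 · 53.
Divisors of 106: 1, 2, 53, 106.
Test each divisor d:
45^1 ≡ 45 (mod 107)
45^2 ≡ 99 (mod 107)
45^53 ≡ 106 (mod 107)
45^106 ≡ 1 (mod 107) ✓
Hence ord(45) = 106.

106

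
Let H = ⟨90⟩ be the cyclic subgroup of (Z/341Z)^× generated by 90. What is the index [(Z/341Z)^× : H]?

10

By Lagrange's theorem, ord_341(90) divides φ(341) = φ(11·31) = (11−1)·(31−1) = 10·30 = 300 = 2^2 · 3 · 5^2.
Divisors of 300: 1, 2, 3, 4, 5, 6, 10, 12, 15, 20, 25, 30, 50, 60, 75, 100, 150, 300.
Test each divisor d:
90^1 ≡ 90 (mod 341)
90^2 ≡ 257 (mod 341)
90^3 ≡ 283 (mod 341)
90^4 ≡ 236 (mod 341)
90^5 ≡ 98 (mod 341)
90^6 ≡ 295 (mod 341)
90^10 ≡ 56 (mod 341)
90^12 ≡ 70 (mod 341)
90^15 ≡ 32 (mod 341)
90^20 ≡ 67 (mod 341)
90^25 ≡ 87 (mod 341)
90^30 ≡ 1 (mod 341) ✓
The order of 90 is 30, so the subgroup it generates has 30 elements.
[(Z/341Z)^× : ⟨90⟩] = 300/30 = 10.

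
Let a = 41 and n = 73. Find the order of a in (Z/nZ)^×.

18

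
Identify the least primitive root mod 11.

2

φ(11) = 11 − 1 = 10 = 2 · 5.
g is a primitive root iff g^(10/q) ≢ 1 (mod 11) for each prime q ∈ {2, 5}.
g = 2: 2^5 ≡ 10; 2^2 ≡ 4 — none is 1, so 2 is a primitive root.
So 2 is the smallest generator of (Z/11Z)^×.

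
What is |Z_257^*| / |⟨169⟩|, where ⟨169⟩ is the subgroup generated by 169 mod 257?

4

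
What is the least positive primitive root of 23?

5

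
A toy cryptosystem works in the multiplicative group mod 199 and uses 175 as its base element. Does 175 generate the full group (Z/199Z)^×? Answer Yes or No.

No

φ(199) = 199 − 1 = 198 = 2 · 3^2 · 11.
It suffices to check that the order of 175 is not a proper divisor of 198: compute 175^(198/q) for q ∈ {2, 3, 11}.
175^99 ≡ 1 (mod 199)  [q = 2: ≡ 1 ✗]
175^66 ≡ 106 (mod 199)  [q = 3: ≢ 1 ✓]
175^18 ≡ 1 (mod 199)  [q = 11: ≡ 1 ✗]
175^99 ≡ 1 shows ord(175) | 99, strictly less than φ(199); not a primitive root.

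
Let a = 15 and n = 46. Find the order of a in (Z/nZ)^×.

ord(15) | φ(46) = φ(2)·φ(23) = 1·22 = 22 = 2 · 11.
Divisors of 22: 1, 2, 11, 22.
Check 15^d mod 46 for each divisor in increasing order:
15^1 ≡ 15 (mod 46)
15^2 ≡ 41 (mod 46)
15^11 ≡ 45 (mod 46)
15^22 ≡ 1 (mod 46) ✓
Therefore the multiplicative order of 15 modulo 46 is 22.

22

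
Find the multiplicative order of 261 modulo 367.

The order of 261 must divide φ(367) = 367 − 1 = 366 = 2 · 3 · 61.
Divisors of 366: 1, 2, 3, 6, 61, 122, 183, 366.
Test each divisor d:
261^1 ≡ 261
261^2 ≡ 226
261^3 ≡ 266
261^6 ≡ 292
261^61 ≡ 366
261^122 ≡ 1
So ord_367(261) = 122.

122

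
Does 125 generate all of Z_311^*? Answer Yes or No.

No

φ(311) = 311 − 1 = 310 = 2 · 5 · 31.
Test 125^(310/q) mod 311 for each prime factor q of 310:
125^155 ≡ 1 (mod 311)  [q = 2: ≡ 1 ✗]
125^62 ≡ 6 (mod 311)  [q = 5: ≢ 1 ✓]
125^10 ≡ 250 (mod 311)  [q = 31: ≢ 1 ✓]
125^155 ≡ 1 shows ord(125) | 155, strictly less than φ(311); not a primitive root.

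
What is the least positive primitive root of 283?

3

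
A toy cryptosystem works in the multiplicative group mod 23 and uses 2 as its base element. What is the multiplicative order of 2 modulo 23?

11

Since 2 ∈ (Z/23Z)^×, its order divides φ(23) = 23 − 1 = 22 = 2 · 11.
Divisors of 22: 1, 2, 11, 22.
Compute 2^d (mod 23) for the divisors d until we hit 1:
2^1 ≡ 2 (mod 23)
2^2 ≡ 4 (mod 23)
2^11 ≡ 1 (mod 23) ✓
Therefore the multiplicative order of 2 modulo 23 is 11.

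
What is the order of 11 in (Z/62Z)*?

ord(11) | φ(62) = φ(2)·φ(31) = 1·30 = 30 = 2 · 3 · 5.
Divisors of 30: 1, 2, 3, 5, 6, 10, 15, 30.
Compute 11^d (mod 62) for the divisors d until we hit 1:
11^1 ≡ 11
11^2 ≡ 59
11^3 ≡ 29
11^5 ≡ 37
11^6 ≡ 35
11^10 ≡ 5
11^15 ≡ 61
11^30 ≡ 1
Therefore the multiplicative order of 11 modulo 62 is 30.

30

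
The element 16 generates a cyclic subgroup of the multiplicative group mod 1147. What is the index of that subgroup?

By Lagrange's theorem, ord_1147(16) divides φ(1147) = φ(31·37) = (31−1)·(37−1) = 30·36 = 1080 = 2^3 · 3^3 · 5.
Divisors of 1080: 1, 2, 3, 4, 5, 6, 8, 9, 10, 12, 15, 18, 20, 24, 27, 30, 36, 40, 45, 54, 60, 72, 90, 108, 120, 135, 180, 216, 270, 360, 540, 1080.
Compute 16^d (mod 1147) for the divisors d until we hit 1:
16^1 ≡ 16
16^2 ≡ 256
16^3 ≡ 655
16^4 ≡ 157
16^5 ≡ 218
16^6 ≡ 47
16^8 ≡ 562
16^9 ≡ 963
16^10 ≡ 497
16^12 ≡ 1062
16^15 ≡ 528
16^18 ≡ 593
16^20 ≡ 404
16^24 ≡ 343
16^27 ≡ 1000
16^30 ≡ 63
16^36 ≡ 667
16^40 ≡ 342
16^45 ≡ 1
Thus |⟨16⟩| = ord(16) = 45.
[(Z/1147Z)^× : ⟨16⟩] = 1080/45 = 24.

24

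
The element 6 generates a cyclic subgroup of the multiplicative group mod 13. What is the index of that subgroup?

Since 6 ∈ (Z/13Z)^×, its order divides φ(13) = 13 − 1 = 12 = 2^2 · 3.
Divisors of 12: 1, 2, 3, 4, 6, 12.
Check 6^d mod 13 for each divisor in increasing order:
6^1 ≡ 6 (mod 13)
6^2 ≡ 10 (mod 13)
6^3 ≡ 8 (mod 13)
6^4 ≡ 9 (mod 13)
6^6 ≡ 12 (mod 13)
6^12 ≡ 1 (mod 13) ✓
The order of 6 is 12, so the subgroup it generates has 12 elements.
The index is φ(13) / ord(6) = 12 / 12 = 1.

1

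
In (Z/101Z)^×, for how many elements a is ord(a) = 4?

φ(101) = 101 − 1 = 100 = 2^2 · 5^2.
In a cyclic group of order 100, there are φ(d) elements of order d for each divisor d of 100, and zero for non-divisors.
4 = 2^2 divides 100, and φ(4) = 2.

2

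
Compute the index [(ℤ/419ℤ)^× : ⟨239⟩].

1

By Lagrange's theorem, ord_419(239) divides φ(419) = 419 − 1 = 418 = 2 · 11 · 19.
Divisors of 418: 1, 2, 11, 19, 22, 38, 209, 418.
Test each divisor d:
239^1 ≡ 239 (mod 419)
239^2 ≡ 137 (mod 419)
239^11 ≡ 312 (mod 419)
239^19 ≡ 119 (mod 419)
239^22 ≡ 136 (mod 419)
239^38 ≡ 334 (mod 419)
239^209 ≡ 418 (mod 419)
239^418 ≡ 1 (mod 419) ✓
Thus |⟨239⟩| = ord(239) = 418.
Index = |(Z/419Z)^×| / |⟨239⟩| = 418 / 418 = 1.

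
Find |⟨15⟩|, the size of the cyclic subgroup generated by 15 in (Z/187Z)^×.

ord(15) | φ(187) = φ(11·17) = (11−1)·(17−1) = 10·16 = 160 = 2^5 · 5.
Divisors of 160: 1, 2, 4, 5, 8, 10, 16, 20, 32, 40, 80, 160.
Check 15^d mod 187 for each divisor in increasing order:
15^1 ≡ 15
15^2 ≡ 38
15^4 ≡ 135
15^5 ≡ 155
15^8 ≡ 86
15^10 ≡ 89
15^16 ≡ 103
15^20 ≡ 67
15^32 ≡ 137
15^40 ≡ 1
Hence ord(15) = 40.

40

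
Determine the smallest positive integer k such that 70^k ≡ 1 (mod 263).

131

Since 70 ∈ (Z/263Z)^×, its order divides φ(263) = 263 − 1 = 262 = 2 · 131.
Divisors of 262: 1, 2, 131, 262.
Compute 70^d (mod 263) for the divisors d until we hit 1:
70^1 ≡ 70 (mod 263)
70^2 ≡ 166 (mod 263)
70^131 ≡ 1 (mod 263) ✓
The smallest such exponent is 131, so the order of 70 is 131.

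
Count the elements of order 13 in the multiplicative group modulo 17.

0

φ(17) = 17 − 1 = 16 = 2^4.
In a cyclic group of order 16, there are φ(d) elements of order d for each divisor d of 16, and zero for non-divisors.
13 does not divide 16, so no element of (Z/17Z)^× has order 13.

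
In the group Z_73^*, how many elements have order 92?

φ(73) = 73 − 1 = 72 = 2^3 · 3^2.
Since (Z/73Z)^× is cyclic of order 72, the number of elements of order d is φ(d) when d | 72 and 0 otherwise.
92 does not divide 72, so no element of (Z/73Z)^× has order 92.

0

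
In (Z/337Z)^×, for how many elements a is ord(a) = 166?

0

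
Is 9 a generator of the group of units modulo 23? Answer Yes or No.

φ(23) = 23 − 1 = 22 = 2 · 11.
It suffices to check that the order of 9 is not a proper divisor of 22: compute 9^(22/q) for q ∈ {2, 11}.
9^11 ≡ 1 (mod 23)  [q = 2: ≡ 1 ✗]
9^2 ≡ 12 (mod 23)  [q = 11: ≢ 1 ✓]
Since 9^11 ≡ 1, the order of 9 divides 11 < 22, so 9 is not a primitive root.

No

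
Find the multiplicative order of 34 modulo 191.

By Lagrange's theorem, ord_191(34) divides φ(191) = 191 − 1 = 190 = 2 · 5 · 19.
Divisors of 190: 1, 2, 5, 10, 19, 38, 95, 190.
Compute 34^d (mod 191) for the divisors d until we hit 1:
34^1 ≡ 34 (mod 191)
34^2 ≡ 10 (mod 191)
34^5 ≡ 153 (mod 191)
34^10 ≡ 107 (mod 191)
34^19 ≡ 39 (mod 191)
34^38 ≡ 184 (mod 191)
34^95 ≡ 1 (mod 191) ✓
So ord_191(34) = 95.

95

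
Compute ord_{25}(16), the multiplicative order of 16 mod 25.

5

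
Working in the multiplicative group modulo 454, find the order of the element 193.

ord(193) | φ(454) = φ(2)·φ(227) = 1·226 = 226 = 2 · 113.
Divisors of 226: 1, 2, 113, 226.
Test each divisor d:
193^1 ≡ 193 (mod 454)
193^2 ≡ 21 (mod 454)
193^113 ≡ 453 (mod 454)
193^226 ≡ 1 (mod 454) ✓
Hence ord(193) = 226.

226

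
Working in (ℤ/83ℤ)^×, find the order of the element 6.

82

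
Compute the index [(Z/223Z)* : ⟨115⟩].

6

Since 115 ∈ (Z/223Z)^×, its order divides φ(223) = 223 − 1 = 222 = 2 · 3 · 37.
Divisors of 222: 1, 2, 3, 6, 37, 74, 111, 222.
Test each divisor d:
115^1 ≡ 115
115^2 ≡ 68
115^3 ≡ 15
115^6 ≡ 2
115^37 ≡ 1
Thus |⟨115⟩| = ord(115) = 37.
The index is φ(223) / ord(115) = 222 / 37 = 6.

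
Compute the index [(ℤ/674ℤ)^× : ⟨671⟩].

2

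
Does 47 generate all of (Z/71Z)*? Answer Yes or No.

Yes

φ(71) = 71 − 1 = 70 = 2 · 5 · 7.
Test 47^(70/q) mod 71 for each prime factor q of 70:
47^35 ≡ 70 (mod 71)  [q = 2: ≢ 1 ✓]
47^14 ≡ 25 (mod 71)  [q = 5: ≢ 1 ✓]
47^10 ≡ 37 (mod 71)  [q = 7: ≢ 1 ✓]
None equal 1, so ord_71(47) = 70: 47 is a primitive root.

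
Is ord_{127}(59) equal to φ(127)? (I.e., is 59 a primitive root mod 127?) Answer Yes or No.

No

φ(127) = 127 − 1 = 126 = 2 · 3^2 · 7.
It suffices to check that the order of 59 is not a proper divisor of 126: compute 59^(126/q) for q ∈ {2, 3, 7}.
59^63 ≡ 126 (mod 127)  [q = 2: ≢ 1 ✓]
59^42 ≡ 19 (mod 127)  [q = 3: ≢ 1 ✓]
59^18 ≡ 1 (mod 127)  [q = 7: ≡ 1 ✗]
The check at q = 7 fails, so 59 generates a proper subgroup.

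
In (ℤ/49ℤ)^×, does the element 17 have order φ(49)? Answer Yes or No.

Yes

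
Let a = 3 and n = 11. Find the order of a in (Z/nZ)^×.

ord(3) | φ(11) = 11 − 1 = 10 = 2 · 5.
Divisors of 10: 1, 2, 5, 10.
Compute 3^d (mod 11) for the divisors d until we hit 1:
3^1 ≡ 3 (mod 11)
3^2 ≡ 9 (mod 11)
3^5 ≡ 1 (mod 11) ✓
So ord_11(3) = 5.

5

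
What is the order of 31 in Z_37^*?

By Lagrange's theorem, ord_37(31) divides φ(37) = 37 − 1 = 36 = 2^2 · 3^2.
Divisors of 36: 1, 2, 3, 4, 6, 9, 12, 18, 36.
Test each divisor d:
31^1 ≡ 31 (mod 37)
31^2 ≡ 36 (mod 37)
31^3 ≡ 6 (mod 37)
31^4 ≡ 1 (mod 37) ✓
So ord_37(31) = 4.

4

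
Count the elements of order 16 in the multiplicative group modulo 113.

φ(113) = 113 − 1 = 112 = 2^4 · 7.
(Z/113Z)^× is cyclic (|G| = 112); a cyclic group of order m has exactly φ(d) elements of each order d | m, and none otherwise.
16 = 2^4 divides 112, and φ(16) = 8.

8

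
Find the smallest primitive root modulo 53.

2

φ(53) = 53 − 1 = 52 = 2^2 · 13.
Test candidates g = 2, 3, … against the prime factors q ∈ {2, 13} of φ(53): g is a generator iff g^(52/q) ≢ 1 for every such q.
g = 2: 2^26 ≡ 52; 2^4 ≡ 16 — none is 1, so 2 is a primitive root.
So 2 is the smallest generator of (Z/53Z)^×.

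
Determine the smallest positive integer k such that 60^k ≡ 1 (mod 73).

72

By Lagrange's theorem, ord_73(60) divides φ(73) = 73 − 1 = 72 = 2^3 · 3^2.
Divisors of 72: 1, 2, 3, 4, 6, 8, 9, 12, 18, 24, 36, 72.
Test each divisor d:
60^1 ≡ 60 (mod 73)
60^2 ≡ 23 (mod 73)
60^3 ≡ 66 (mod 73)
60^4 ≡ 18 (mod 73)
60^6 ≡ 49 (mod 73)
60^8 ≡ 32 (mod 73)
60^9 ≡ 22 (mod 73)
60^12 ≡ 65 (mod 73)
60^18 ≡ 46 (mod 73)
60^24 ≡ 64 (mod 73)
60^36 ≡ 72 (mod 73)
60^72 ≡ 1 (mod 73) ✓
So ord_73(60) = 72.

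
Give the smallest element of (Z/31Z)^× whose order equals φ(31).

3

φ(31) = 31 − 1 = 30 = 2 · 3 · 5.
Test candidates g = 2, 3, … against the prime factors q ∈ {2, 3, 5} of φ(31): g is a generator iff g^(30/q) ≢ 1 for every such q.
g = 2: 2^15 ≡ 1 — hits 1, so not a primitive root.
g = 3: 3^15 ≡ 30; 3^10 ≡ 25; 3^6 ≡ 16 — none is 1, so 3 is a primitive root.
So 3 is the smallest generator of (Z/31Z)^×.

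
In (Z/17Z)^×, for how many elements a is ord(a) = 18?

0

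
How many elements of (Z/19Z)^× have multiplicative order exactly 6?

2

φ(19) = 19 − 1 = 18 = 2 · 3^2.
Since (Z/19Z)^× is cyclic of order 18, the number of elements of order d is φ(d) when d | 18 and 0 otherwise.
6 = 2 · 3 divides 18, and φ(6) = 2.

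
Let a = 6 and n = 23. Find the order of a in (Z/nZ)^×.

ord(6) | φ(23) = 23 − 1 = 22 = 2 · 11.
Divisors of 22: 1, 2, 11, 22.
Evaluate successive powers at the divisors of 22:
6^1 ≡ 6
6^2 ≡ 13
6^11 ≡ 1
So ord_23(6) = 11.

11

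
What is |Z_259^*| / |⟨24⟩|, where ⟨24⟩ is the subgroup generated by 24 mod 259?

6

Since 24 ∈ (Z/259Z)^×, its order divides φ(259) = φ(7·37) = (7−1)·(37−1) = 6·36 = 216 = 2^3 · 3^3.
Divisors of 216: 1, 2, 3, 4, 6, 8, 9, 12, 18, 24, 27, 36, 54, 72, 108, 216.
Compute 24^d (mod 259) for the divisors d until we hit 1:
24^1 ≡ 24 (mod 259)
24^2 ≡ 58 (mod 259)
24^3 ≡ 97 (mod 259)
24^4 ≡ 256 (mod 259)
24^6 ≡ 85 (mod 259)
24^8 ≡ 9 (mod 259)
24^9 ≡ 216 (mod 259)
24^12 ≡ 232 (mod 259)
24^18 ≡ 36 (mod 259)
24^24 ≡ 211 (mod 259)
24^27 ≡ 6 (mod 259)
24^36 ≡ 1 (mod 259) ✓
Thus |⟨24⟩| = ord(24) = 36.
[(Z/259Z)^× : ⟨24⟩] = 216/36 = 6.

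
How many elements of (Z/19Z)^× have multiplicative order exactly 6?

φ(19) = 19 − 1 = 18 = 2 · 3^2.
In a cyclic group of order 18, there are φ(d) elements of order d for each divisor d of 18, and zero for non-divisors.
6 = 2 · 3 divides 18, and φ(6) = 2.

2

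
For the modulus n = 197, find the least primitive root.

2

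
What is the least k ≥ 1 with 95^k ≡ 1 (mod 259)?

18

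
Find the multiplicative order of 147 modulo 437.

The order of 147 must divide φ(437) = φ(19·23) = (19−1)·(23−1) = 18·22 = 396 = 2^2 · 3^2 · 11.
Divisors of 396: 1, 2, 3, 4, 6, 9, 11, 12, 18, 22, 33, 36, 44, 66, 99, 132, 198, 396.
Check 147^d mod 437 for each divisor in increasing order:
147^1 ≡ 147 (mod 437)
147^2 ≡ 196 (mod 437)
147^3 ≡ 407 (mod 437)
147^4 ≡ 397 (mod 437)
147^6 ≡ 26 (mod 437)
147^9 ≡ 94 (mod 437)
147^11 ≡ 70 (mod 437)
147^12 ≡ 239 (mod 437)
147^18 ≡ 96 (mod 437)
147^22 ≡ 93 (mod 437)
147^33 ≡ 392 (mod 437)
147^36 ≡ 39 (mod 437)
147^44 ≡ 346 (mod 437)
147^66 ≡ 277 (mod 437)
147^99 ≡ 208 (mod 437)
147^132 ≡ 254 (mod 437)
147^198 ≡ 1 (mod 437) ✓
Therefore the multiplicative order of 147 modulo 437 is 198.

198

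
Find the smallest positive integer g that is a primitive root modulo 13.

2

φ(13) = 13 − 1 = 12 = 2^2 · 3.
g is a primitive root iff g^(12/q) ≢ 1 (mod 13) for each prime q ∈ {2, 3}.
g = 2: 2^6 ≡ 12; 2^4 ≡ 3 — none is 1, so 2 is a primitive root.
So 2 is the smallest generator of (Z/13Z)^×.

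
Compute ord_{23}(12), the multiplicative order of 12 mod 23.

ord(12) | φ(23) = 23 − 1 = 22 = 2 · 11.
Divisors of 22: 1, 2, 11, 22.
Compute 12^d (mod 23) for the divisors d until we hit 1:
12^1 ≡ 12 (mod 23)
12^2 ≡ 6 (mod 23)
12^11 ≡ 1 (mod 23) ✓
Hence ord(12) = 11.

11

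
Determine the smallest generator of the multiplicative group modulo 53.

2

φ(53) = 53 − 1 = 52 = 2^2 · 13.
Test candidates g = 2, 3, … against the prime factors q ∈ {2, 13} of φ(53): g is a generator iff g^(52/q) ≢ 1 for every such q.
g = 2: 2^26 ≡ 52; 2^4 ≡ 16 — none is 1, so 2 is a primitive root.
So 2 is the smallest generator of (Z/53Z)^×.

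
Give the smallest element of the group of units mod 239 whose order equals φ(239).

φ(239) = 239 − 1 = 238 = 2 · 7 · 17.
g is a primitive root iff g^(238/q) ≢ 1 (mod 239) for each prime q ∈ {2, 7, 17}.
g = 2: 2^119 ≡ 1 — hits 1, so not a primitive root.
g = 3: 3^119 ≡ 1 — hits 1, so not a primitive root.
g = 4: 4^119 ≡ 1 — hits 1, so not a primitive root.
g = 5: 5^119 ≡ 1 — hits 1, so not a primitive root.
g = 6: 6^119 ≡ 1 — hits 1, so not a primitive root.
g = 7: 7^119 ≡ 238; 7^34 ≡ 24; 7^14 ≡ 211 — none is 1, so 7 is a primitive root.
So 7 is the smallest generator of (Z/239Z)^×.

7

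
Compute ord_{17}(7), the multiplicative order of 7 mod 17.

16

ord(7) | φ(17) = 17 − 1 = 16 = 2^4.
Divisors of 16: 1, 2, 4, 8, 16.
Evaluate successive powers at the divisors of 16:
7^1 ≡ 7 (mod 17)
7^2 ≡ 15 (mod 17)
7^4 ≡ 4 (mod 17)
7^8 ≡ 16 (mod 17)
7^16 ≡ 1 (mod 17) ✓
Hence ord(7) = 16.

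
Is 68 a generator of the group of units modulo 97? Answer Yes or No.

Yes

φ(97) = 97 − 1 = 96 = 2^5 · 3.
An element g generates (Z/97Z)^× iff g^(96/q) ≢ 1 (mod 97) for each prime q ∈ {2, 3}.
68^48 ≡ 96 (mod 97)  [q = 2: ≢ 1 ✓]
68^32 ≡ 35 (mod 97)  [q = 3: ≢ 1 ✓]
None equal 1, so ord_97(68) = 96: 68 is a primitive root.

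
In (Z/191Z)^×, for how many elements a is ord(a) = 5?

φ(191) = 191 − 1 = 190 = 2 · 5 · 19.
(Z/191Z)^× is cyclic (|G| = 190); a cyclic group of order m has exactly φ(d) elements of each order d | m, and none otherwise.
5 | 190, and φ(5) = 5 − 1 = 4.

4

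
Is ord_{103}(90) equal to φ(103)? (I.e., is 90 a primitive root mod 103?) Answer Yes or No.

No

φ(103) = 103 − 1 = 102 = 2 · 3 · 17.
90 is a primitive root mod 103 iff 90^(φ(103)/q) ≢ 1 for every prime q | φ(103), i.e. q ∈ {2, 3, 17}.
90^51 ≡ 102 (mod 103)  [q = 2: ≢ 1 ✓]
90^34 ≡ 1 (mod 103)  [q = 3: ≡ 1 ✗]
90^6 ≡ 23 (mod 103)  [q = 17: ≢ 1 ✓]
The check at q = 3 fails, so 90 generates a proper subgroup.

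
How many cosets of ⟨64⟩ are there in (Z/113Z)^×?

By Lagrange's theorem, ord_113(64) divides φ(113) = 113 − 1 = 112 = 2^4 · 7.
Divisors of 112: 1, 2, 4, 7, 8, 14, 16, 28, 56, 112.
Evaluate successive powers at the divisors of 112:
64^1 ≡ 64 (mod 113)
64^2 ≡ 28 (mod 113)
64^4 ≡ 106 (mod 113)
64^7 ≡ 112 (mod 113)
64^8 ≡ 49 (mod 113)
64^14 ≡ 1 (mod 113) ✓
Thus |⟨64⟩| = ord(64) = 14.
Index = |(Z/113Z)^×| / |⟨64⟩| = 112 / 14 = 8.

8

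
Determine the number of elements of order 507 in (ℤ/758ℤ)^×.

0

φ(758) = φ(2)·φ(379) = 1·378 = 378 = 2 · 3^3 · 7.
In a cyclic group of order 378, there are φ(d) elements of order d for each divisor d of 378, and zero for non-divisors.
Since 507 ∤ 378, the count is 0.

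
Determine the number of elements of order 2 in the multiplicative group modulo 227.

φ(227) = 227 − 1 = 226 = 2 · 113.
(Z/227Z)^× is cyclic (|G| = 226); a cyclic group of order m has exactly φ(d) elements of each order d | m, and none otherwise.
2 | 226, and φ(2) = 2 − 1 = 1.

1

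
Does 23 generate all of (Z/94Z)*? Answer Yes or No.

Yes

φ(94) = φ(2)·φ(47) = 1·46 = 46 = 2 · 23.
An element g generates (Z/94Z)^× iff g^(46/q) ≢ 1 (mod 94) for each prime q ∈ {2, 23}.
23^23 ≡ 93 (mod 94)  [q = 2: ≢ 1 ✓]
23^2 ≡ 59 (mod 94)  [q = 23: ≢ 1 ✓]
All checks pass, so 23 has order 46 and is a primitive root modulo 94.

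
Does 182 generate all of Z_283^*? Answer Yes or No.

Yes

φ(283) = 283 − 1 = 282 = 2 · 3 · 47.
182 is a primitive root mod 283 iff 182^(φ(283)/q) ≢ 1 for every prime q | φ(283), i.e. q ∈ {2, 3, 47}.
182^141 ≡ 282 (mod 283)  [q = 2: ≢ 1 ✓]
182^94 ≡ 238 (mod 283)  [q = 3: ≢ 1 ✓]
182^6 ≡ 216 (mod 283)  [q = 47: ≢ 1 ✓]
None equal 1, so ord_283(182) = 282: 182 is a primitive root.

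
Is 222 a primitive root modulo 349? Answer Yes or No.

No

φ(349) = 349 − 1 = 348 = 2^2 · 3 · 29.
222 is a primitive root mod 349 iff 222^(φ(349)/q) ≢ 1 for every prime q | φ(349), i.e. q ∈ {2, 3, 29}.
222^174 ≡ 348 (mod 349)  [q = 2: ≢ 1 ✓]
222^116 ≡ 1 (mod 349)  [q = 3: ≡ 1 ✗]
222^12 ≡ 168 (mod 349)  [q = 29: ≢ 1 ✓]
The check at q = 3 fails, so 222 generates a proper subgroup.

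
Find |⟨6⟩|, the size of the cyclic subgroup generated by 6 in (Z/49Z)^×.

14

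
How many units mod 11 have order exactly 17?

φ(11) = 11 − 1 = 10 = 2 · 5.
In a cyclic group of order 10, there are φ(d) elements of order d for each divisor d of 10, and zero for non-divisors.
Here 10 is not a multiple of 17, so there are no elements of order 17.

0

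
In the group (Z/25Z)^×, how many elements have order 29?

0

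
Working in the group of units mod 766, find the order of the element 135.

382

By Lagrange's theorem, ord_766(135) divides φ(766) = φ(2)·φ(383) = 1·382 = 382 = 2 · 191.
Divisors of 382: 1, 2, 191, 382.
Compute 135^d (mod 766) for the divisors d until we hit 1:
135^1 ≡ 135 (mod 766)
135^2 ≡ 607 (mod 766)
135^191 ≡ 765 (mod 766)
135^382 ≡ 1 (mod 766) ✓
So ord_766(135) = 382.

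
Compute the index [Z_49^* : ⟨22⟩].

6

By Lagrange's theorem, ord_49(22) divides φ(49) = φ(7^2) = 7·(7−1) = 42 = 2 · 3 · 7.
Divisors of 42: 1, 2, 3, 6, 7, 14, 21, 42.
Compute 22^d (mod 49) for the divisors d until we hit 1:
22^1 ≡ 22 (mod 49)
22^2 ≡ 43 (mod 49)
22^3 ≡ 15 (mod 49)
22^6 ≡ 29 (mod 49)
22^7 ≡ 1 (mod 49) ✓
Thus |⟨22⟩| = ord(22) = 7.
[(Z/49Z)^× : ⟨22⟩] = 42/7 = 6.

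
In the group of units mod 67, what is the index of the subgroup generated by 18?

1

Since 18 ∈ (Z/67Z)^×, its order divides φ(67) = 67 − 1 = 66 = 2 · 3 · 11.
Divisors of 66: 1, 2, 3, 6, 11, 22, 33, 66.
Test each divisor d:
18^1 ≡ 18 (mod 67)
18^2 ≡ 56 (mod 67)
18^3 ≡ 3 (mod 67)
18^6 ≡ 9 (mod 67)
18^11 ≡ 38 (mod 67)
18^22 ≡ 37 (mod 67)
18^33 ≡ 66 (mod 67)
18^66 ≡ 1 (mod 67) ✓
The order of 18 is 66, so the subgroup it generates has 66 elements.
[(Z/67Z)^× : ⟨18⟩] = 66/66 = 1.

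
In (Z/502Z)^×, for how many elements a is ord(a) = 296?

φ(502) = φ(2)·φ(251) = 1·250 = 250 = 2 · 5^3.
(Z/502Z)^× is cyclic (|G| = 250); a cyclic group of order m has exactly φ(d) elements of each order d | m, and none otherwise.
Since 296 ∤ 250, the count is 0.

0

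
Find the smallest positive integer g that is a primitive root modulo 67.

φ(67) = 67 − 1 = 66 = 2 · 3 · 11.
g is a primitive root iff g^(66/q) ≢ 1 (mod 67) for each prime q ∈ {2, 3, 11}.
g = 2: 2^33 ≡ 66; 2^22 ≡ 37; 2^6 ≡ 64 — none is 1, so 2 is a primitive root.
So 2 is the smallest generator of (Z/67Z)^×.

2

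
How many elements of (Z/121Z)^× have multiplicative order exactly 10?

φ(121) = φ(11^2) = 11·(11−1) = 110 = 2 · 5 · 11.
(Z/121Z)^× is cyclic (|G| = 110); a cyclic group of order m has exactly φ(d) elements of each order d | m, and none otherwise.
10 = 2 · 5 divides 110, and φ(10) = 4.

4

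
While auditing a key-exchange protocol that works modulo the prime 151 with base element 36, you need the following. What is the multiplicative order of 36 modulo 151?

75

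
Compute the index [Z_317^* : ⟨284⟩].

ord(284) | φ(317) = 317 − 1 = 316 = 2^2 · 79.
Divisors of 316: 1, 2, 4, 79, 158, 316.
Test each divisor d:
284^1 ≡ 284 (mod 317)
284^2 ≡ 138 (mod 317)
284^4 ≡ 24 (mod 317)
284^79 ≡ 114 (mod 317)
284^158 ≡ 316 (mod 317)
284^316 ≡ 1 (mod 317) ✓
The order of 284 is 316, so the subgroup it generates has 316 elements.
[(Z/317Z)^× : ⟨284⟩] = 316/316 = 1.

1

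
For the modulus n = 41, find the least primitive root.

6

φ(41) = 41 − 1 = 40 = 2^3 · 5.
g is a primitive root iff g^(40/q) ≢ 1 (mod 41) for each prime q ∈ {2, 5}.
g = 2: 2^20 ≡ 1 — hits 1, so not a primitive root.
g = 3: 3^20 ≡ 40; 3^8 ≡ 1 — hits 1, so not a primitive root.
g = 4: 4^20 ≡ 1 — hits 1, so not a primitive root.
g = 5: 5^20 ≡ 1 — hits 1, so not a primitive root.
g = 6: 6^20 ≡ 40; 6^8 ≡ 10 — none is 1, so 6 is a primitive root.
Hence the least primitive root of 41 is 6.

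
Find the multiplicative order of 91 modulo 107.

106

Since 91 ∈ (Z/107Z)^×, its order divides φ(107) = 107 − 1 = 106 = 2 · 53.
Divisors of 106: 1, 2, 53, 106.
Compute 91^d (mod 107) for the divisors d until we hit 1:
91^1 ≡ 91 (mod 107)
91^2 ≡ 42 (mod 107)
91^53 ≡ 106 (mod 107)
91^106 ≡ 1 (mod 107) ✓
The smallest such exponent is 106, so the order of 91 is 106.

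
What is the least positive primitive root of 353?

3

φ(353) = 353 − 1 = 352 = 2^5 · 11.
g is a primitive root iff g^(352/q) ≢ 1 (mod 353) for each prime q ∈ {2, 11}.
g = 2: 2^176 ≡ 1 — hits 1, so not a primitive root.
g = 3: 3^176 ≡ 352; 3^32 ≡ 140 — none is 1, so 3 is a primitive root.
The smallest primitive root modulo 353 is 3.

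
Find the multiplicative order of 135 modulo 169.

52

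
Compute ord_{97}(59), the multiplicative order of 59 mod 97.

By Lagrange's theorem, ord_97(59) divides φ(97) = 97 − 1 = 96 = 2^5 · 3.
Divisors of 96: 1, 2, 3, 4, 6, 8, 12, 16, 24, 32, 48, 96.
Compute 59^d (mod 97) for the divisors d until we hit 1:
59^1 ≡ 59
59^2 ≡ 86
59^3 ≡ 30
59^4 ≡ 24
59^6 ≡ 27
59^8 ≡ 91
59^12 ≡ 50
59^16 ≡ 36
59^24 ≡ 75
59^32 ≡ 35
59^48 ≡ 96
59^96 ≡ 1
Therefore the multiplicative order of 59 modulo 97 is 96.

96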